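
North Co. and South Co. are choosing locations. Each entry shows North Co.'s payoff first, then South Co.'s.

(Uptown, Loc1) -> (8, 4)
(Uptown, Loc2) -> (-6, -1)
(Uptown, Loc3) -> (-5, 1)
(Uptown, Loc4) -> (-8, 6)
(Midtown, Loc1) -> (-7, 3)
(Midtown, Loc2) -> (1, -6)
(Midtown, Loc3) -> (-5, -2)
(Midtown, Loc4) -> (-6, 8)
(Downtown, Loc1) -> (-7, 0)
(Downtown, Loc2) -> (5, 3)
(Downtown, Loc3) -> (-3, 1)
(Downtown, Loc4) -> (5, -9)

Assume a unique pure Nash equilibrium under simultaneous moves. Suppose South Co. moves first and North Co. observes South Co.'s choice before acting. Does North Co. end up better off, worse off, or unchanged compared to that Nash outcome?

North Co. best-responds to each possible South Co. move:
- Loc1: BR = Uptown, leader payoff 4.
- Loc2: BR = Downtown, leader payoff 3.
- Loc3: BR = Downtown, leader payoff 1.
- Loc4: BR = Downtown, leader payoff -9.
Among 4, 3, 1, -9, the best is 4 at Loc1. Subgame-perfect outcome: (Uptown, Loc1) with payoffs (8, 4).
Under simultaneous play:
North Co.'s best replies: Loc1→Uptown; Loc2→Downtown; Loc3→Downtown; Loc4→Downtown.
South Co.'s best replies: Uptown→Loc4; Midtown→Loc4; Downtown→Loc2.
Only (Downtown, Loc2) has each player best-responding; Nash payoffs (5, 3).
North Co. earns 8 sequentially versus 5 at the Nash outcome: better off.

better off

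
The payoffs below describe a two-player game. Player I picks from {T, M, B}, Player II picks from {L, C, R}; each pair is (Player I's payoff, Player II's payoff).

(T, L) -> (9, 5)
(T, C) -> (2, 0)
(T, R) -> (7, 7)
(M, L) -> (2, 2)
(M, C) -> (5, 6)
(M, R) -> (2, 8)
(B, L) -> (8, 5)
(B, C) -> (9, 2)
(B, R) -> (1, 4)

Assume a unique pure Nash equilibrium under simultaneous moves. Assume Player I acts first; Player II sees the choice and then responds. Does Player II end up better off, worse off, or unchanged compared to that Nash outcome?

Backward induction with Player I moving first.
- T: Player II compares 5, 0, 7 and picks R; Player I would get 7.
- M: Player II compares 2, 6, 8 and picks R; Player I would get 2.
- B: Player II compares 5, 2, 4 and picks L; Player I would get 8.
Among 7, 2, 8, the best is 8 at B. Subgame-perfect outcome: (B, L) with payoffs (8, 5).
For the simultaneous game, intersect best replies.
Player I's best replies: L→T; C→B; R→T.
Player II's best replies: T→R; M→R; B→L.
Only (T, R) has each player best-responding; Nash payoffs (7, 7).
Player II earns 5 sequentially versus 7 at the Nash outcome: worse off.

worse off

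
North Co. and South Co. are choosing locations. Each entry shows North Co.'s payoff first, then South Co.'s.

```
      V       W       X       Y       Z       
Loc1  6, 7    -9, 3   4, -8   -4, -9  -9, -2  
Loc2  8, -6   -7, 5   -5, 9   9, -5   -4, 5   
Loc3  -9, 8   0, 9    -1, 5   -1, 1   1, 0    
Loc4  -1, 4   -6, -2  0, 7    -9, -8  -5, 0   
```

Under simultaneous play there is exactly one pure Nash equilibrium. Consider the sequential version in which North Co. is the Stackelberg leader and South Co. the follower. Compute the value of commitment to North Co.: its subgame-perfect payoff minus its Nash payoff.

6

Work backward from South Co.'s decision.
- Loc1: South Co. compares 7, 3, -8, -9, -2 and picks V; North Co. would get 6.
- Loc2: South Co. compares -6, 5, 9, -5, 5 and picks X; North Co. would get -5.
- Loc3: South Co. compares 8, 9, 5, 1, 0 and picks W; North Co. would get 0.
- Loc4: South Co. compares 4, -2, 7, -8, 0 and picks X; North Co. would get 0.
Among 6, -5, 0, 0, the best is 6 at Loc1. Subgame-perfect outcome: (Loc1, V) with payoffs (6, 7).
Under simultaneous play:
North Co.'s best replies: V→Loc2; W→Loc3; X→Loc1; Y→Loc2; Z→Loc3.
South Co.'s best replies: Loc1→V; Loc2→X; Loc3→W; Loc4→X.
The unique mutual best reply is (Loc3, W), giving (0, 9).
North Co.'s commitment gain: 6 − 0 = 6.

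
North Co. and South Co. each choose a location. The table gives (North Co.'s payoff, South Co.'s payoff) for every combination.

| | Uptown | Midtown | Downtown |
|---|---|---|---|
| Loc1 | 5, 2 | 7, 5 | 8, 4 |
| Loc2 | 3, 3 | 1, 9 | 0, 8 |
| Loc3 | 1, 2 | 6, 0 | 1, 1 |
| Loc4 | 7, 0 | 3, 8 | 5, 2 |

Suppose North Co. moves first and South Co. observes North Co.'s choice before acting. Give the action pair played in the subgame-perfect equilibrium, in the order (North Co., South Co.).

Backward induction with North Co. moving first.
- Loc1: South Co. compares 2, 5, 4 and picks Midtown; North Co. would get 7.
- Loc2: South Co. compares 3, 9, 8 and picks Midtown; North Co. would get 1.
- Loc3: South Co. compares 2, 0, 1 and picks Uptown; North Co. would get 1.
- Loc4: South Co. compares 0, 8, 2 and picks Midtown; North Co. would get 3.
Among 7, 1, 1, 3, the best is 7 at Loc1. Subgame-perfect outcome: (Loc1, Midtown) with payoffs (7, 5).

(Loc1, Midtown)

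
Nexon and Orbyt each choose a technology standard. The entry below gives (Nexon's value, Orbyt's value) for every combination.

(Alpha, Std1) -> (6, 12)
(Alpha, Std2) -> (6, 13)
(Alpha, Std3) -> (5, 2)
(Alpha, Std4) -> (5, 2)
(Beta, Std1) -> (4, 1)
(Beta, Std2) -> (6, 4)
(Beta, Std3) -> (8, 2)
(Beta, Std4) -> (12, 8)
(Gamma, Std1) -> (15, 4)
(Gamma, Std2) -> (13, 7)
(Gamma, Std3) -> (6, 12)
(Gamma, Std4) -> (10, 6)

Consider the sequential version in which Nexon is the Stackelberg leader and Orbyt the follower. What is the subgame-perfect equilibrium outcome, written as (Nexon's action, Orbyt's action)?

(Beta, Std4)

Backward induction with Nexon moving first.
- Alpha → Orbyt plays Std2 (best of 12, 13, 2, 2); Nexon gets 6.
- Beta → Orbyt plays Std4 (best of 1, 4, 2, 8); Nexon gets 12.
- Gamma → Orbyt plays Std3 (best of 4, 7, 12, 6); Nexon gets 6.
Maximizing over 6, 12, 6, Nexon chooses Beta. Subgame-perfect outcome: (Beta, Std4) with payoffs (12, 8).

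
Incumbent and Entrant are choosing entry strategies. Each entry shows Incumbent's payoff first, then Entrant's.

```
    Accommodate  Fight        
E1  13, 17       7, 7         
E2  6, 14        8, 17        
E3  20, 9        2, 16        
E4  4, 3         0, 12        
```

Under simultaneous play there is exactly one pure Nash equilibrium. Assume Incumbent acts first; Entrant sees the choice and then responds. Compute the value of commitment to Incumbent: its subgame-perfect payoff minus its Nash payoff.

Entrant best-responds to each possible Incumbent move:
- E1 → Entrant plays Accommodate (best of 17, 7); Incumbent gets 13.
- E2 → Entrant plays Fight (best of 14, 17); Incumbent gets 8.
- E3 → Entrant plays Fight (best of 9, 16); Incumbent gets 2.
- E4 → Entrant plays Fight (best of 3, 12); Incumbent gets 0.
Among 13, 8, 2, 0, the best is 13 at E1. Subgame-perfect outcome: (E1, Accommodate) with payoffs (13, 17).
For the simultaneous game, intersect best replies.
Incumbent's best replies: Accommodate→E3; Fight→E2.
Entrant's best replies: E1→Accommodate; E2→Fight; E3→Fight; E4→Fight.
Only (E2, Fight) has each player best-responding; Nash payoffs (8, 17).
Incumbent's commitment gain: 13 − 8 = 5.

5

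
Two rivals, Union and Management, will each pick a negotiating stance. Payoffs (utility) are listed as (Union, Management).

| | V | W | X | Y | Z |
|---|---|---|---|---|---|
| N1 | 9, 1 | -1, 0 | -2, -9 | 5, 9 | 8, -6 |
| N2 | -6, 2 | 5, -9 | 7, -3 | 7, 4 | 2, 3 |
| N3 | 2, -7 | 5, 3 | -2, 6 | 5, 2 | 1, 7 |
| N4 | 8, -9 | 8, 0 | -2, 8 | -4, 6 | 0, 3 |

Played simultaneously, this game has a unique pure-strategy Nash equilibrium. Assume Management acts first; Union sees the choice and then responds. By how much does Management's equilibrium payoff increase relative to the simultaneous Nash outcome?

0

Union best-responds to each possible Management move:
- V → Union plays N1 (best of 9, -6, 2, 8); Management gets 1.
- W → Union plays N4 (best of -1, 5, 5, 8); Management gets 0.
- X → Union plays N2 (best of -2, 7, -2, -2); Management gets -3.
- Y → Union plays N2 (best of 5, 7, 5, -4); Management gets 4.
- Z → Union plays N1 (best of 8, 2, 1, 0); Management gets -6.
Among 1, 0, -3, 4, -6, the best is 4 at Y. Subgame-perfect outcome: (N2, Y) with payoffs (7, 4).
For the simultaneous game, intersect best replies.
Union's best replies: V→N1; W→N4; X→N2; Y→N2; Z→N1.
Management's best replies: N1→Y; N2→Y; N3→Z; N4→X.
The unique mutual best reply is (N2, Y), giving (7, 4).
Management's commitment gain: 4 − 4 = 0.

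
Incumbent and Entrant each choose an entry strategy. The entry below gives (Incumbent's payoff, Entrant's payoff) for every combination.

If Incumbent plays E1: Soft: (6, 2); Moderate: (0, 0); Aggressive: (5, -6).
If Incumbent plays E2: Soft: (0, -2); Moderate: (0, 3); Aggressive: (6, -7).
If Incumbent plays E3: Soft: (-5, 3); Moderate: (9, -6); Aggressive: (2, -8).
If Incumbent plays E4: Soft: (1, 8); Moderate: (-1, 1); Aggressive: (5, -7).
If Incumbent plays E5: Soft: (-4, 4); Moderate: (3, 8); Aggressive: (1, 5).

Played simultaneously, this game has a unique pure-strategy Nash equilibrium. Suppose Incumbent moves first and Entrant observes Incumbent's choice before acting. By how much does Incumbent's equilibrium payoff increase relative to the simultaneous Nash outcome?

0

Entrant best-responds to each possible Incumbent move:
- E1 → Entrant plays Soft (best of 2, 0, -6); Incumbent gets 6.
- E2 → Entrant plays Moderate (best of -2, 3, -7); Incumbent gets 0.
- E3 → Entrant plays Soft (best of 3, -6, -8); Incumbent gets -5.
- E4 → Entrant plays Soft (best of 8, 1, -7); Incumbent gets 1.
- E5 → Entrant plays Moderate (best of 4, 8, 5); Incumbent gets 3.
Maximizing over 6, 0, -5, 1, 3, Incumbent chooses E1. Subgame-perfect outcome: (E1, Soft) with payoffs (6, 2).
For the simultaneous game, intersect best replies.
Incumbent's best replies: Soft→E1; Moderate→E3; Aggressive→E2.
Entrant's best replies: E1→Soft; E2→Moderate; E3→Soft; E4→Soft; E5→Moderate.
Only (E1, Soft) has each player best-responding; Nash payoffs (6, 2).
Incumbent's commitment gain: 6 − 6 = 0.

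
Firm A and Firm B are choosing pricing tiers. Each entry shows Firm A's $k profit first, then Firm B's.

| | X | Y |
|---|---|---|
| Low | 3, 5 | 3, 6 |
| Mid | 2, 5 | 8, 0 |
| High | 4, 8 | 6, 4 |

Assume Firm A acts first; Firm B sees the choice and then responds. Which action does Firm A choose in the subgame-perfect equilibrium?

High

Backward induction with Firm A moving first.
- Low: Firm B compares 5, 6 and picks Y; Firm A would get 3.
- Mid: Firm B compares 5, 0 and picks X; Firm A would get 2.
- High: Firm B compares 8, 4 and picks X; Firm A would get 4.
Among 3, 2, 4, the best is 4 at High. Subgame-perfect outcome: (High, X) with payoffs (4, 8).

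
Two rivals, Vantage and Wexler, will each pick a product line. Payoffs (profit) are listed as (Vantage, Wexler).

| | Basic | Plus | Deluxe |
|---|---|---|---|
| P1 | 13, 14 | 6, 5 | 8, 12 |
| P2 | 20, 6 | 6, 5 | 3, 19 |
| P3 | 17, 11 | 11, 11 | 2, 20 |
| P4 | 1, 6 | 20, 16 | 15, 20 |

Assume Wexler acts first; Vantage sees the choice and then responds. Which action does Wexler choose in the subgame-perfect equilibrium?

Work backward from Vantage's decision.
- Basic: BR = P2, leader payoff 6.
- Plus: BR = P4, leader payoff 16.
- Deluxe: BR = P4, leader payoff 20.
Wexler's induced payoffs are 6, 16, 20, so Wexler commits to Deluxe. Subgame-perfect outcome: (P4, Deluxe) with payoffs (15, 20).

Deluxe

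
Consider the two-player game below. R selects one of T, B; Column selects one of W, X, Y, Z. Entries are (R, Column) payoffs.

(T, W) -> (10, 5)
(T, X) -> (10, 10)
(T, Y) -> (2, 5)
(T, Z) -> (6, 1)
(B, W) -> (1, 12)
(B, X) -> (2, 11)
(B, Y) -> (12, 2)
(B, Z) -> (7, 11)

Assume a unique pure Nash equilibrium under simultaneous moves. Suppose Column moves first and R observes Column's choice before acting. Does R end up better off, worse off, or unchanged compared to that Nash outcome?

R best-responds to each possible Column move:
- W → R plays T (best of 10, 1); Column gets 5.
- X → R plays T (best of 10, 2); Column gets 10.
- Y → R plays B (best of 2, 12); Column gets 2.
- Z → R plays B (best of 6, 7); Column gets 11.
Maximizing over 5, 10, 2, 11, Column chooses Z. Subgame-perfect outcome: (B, Z) with payoffs (7, 11).
Under simultaneous play:
R's best replies: W→T; X→T; Y→B; Z→B.
Column's best replies: T→X; B→W.
Only (T, X) has each player best-responding; Nash payoffs (10, 10).
R earns 7 sequentially versus 10 at the Nash outcome: worse off.

worse off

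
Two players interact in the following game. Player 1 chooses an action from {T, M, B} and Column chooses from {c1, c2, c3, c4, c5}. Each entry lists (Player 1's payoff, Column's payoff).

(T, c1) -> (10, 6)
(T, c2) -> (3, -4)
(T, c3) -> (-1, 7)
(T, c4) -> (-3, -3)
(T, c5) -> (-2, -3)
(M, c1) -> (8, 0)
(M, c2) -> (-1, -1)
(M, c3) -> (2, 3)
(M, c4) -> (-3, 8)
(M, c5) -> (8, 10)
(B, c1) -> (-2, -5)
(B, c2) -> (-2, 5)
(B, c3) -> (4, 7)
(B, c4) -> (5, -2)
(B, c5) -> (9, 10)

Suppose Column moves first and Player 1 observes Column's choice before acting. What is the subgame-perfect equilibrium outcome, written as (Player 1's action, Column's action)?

(B, c5)

Backward induction with Column moving first.
- c1: Player 1 compares 10, 8, -2 and picks T; Column would get 6.
- c2: Player 1 compares 3, -1, -2 and picks T; Column would get -4.
- c3: Player 1 compares -1, 2, 4 and picks B; Column would get 7.
- c4: Player 1 compares -3, -3, 5 and picks B; Column would get -2.
- c5: Player 1 compares -2, 8, 9 and picks B; Column would get 10.
Maximizing over 6, -4, 7, -2, 10, Column chooses c5. Subgame-perfect outcome: (B, c5) with payoffs (9, 10).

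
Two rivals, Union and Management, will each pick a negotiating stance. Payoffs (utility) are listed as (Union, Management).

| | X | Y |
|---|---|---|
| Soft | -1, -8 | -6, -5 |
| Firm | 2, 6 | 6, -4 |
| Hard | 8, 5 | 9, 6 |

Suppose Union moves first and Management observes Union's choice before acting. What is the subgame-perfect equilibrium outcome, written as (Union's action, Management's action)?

(Hard, Y)

Solve by backward induction (Union leads).
- Soft: Management compares -8, -5 and picks Y; Union would get -6.
- Firm: Management compares 6, -4 and picks X; Union would get 2.
- Hard: Management compares 5, 6 and picks Y; Union would get 9.
Among -6, 2, 9, the best is 9 at Hard. Subgame-perfect outcome: (Hard, Y) with payoffs (9, 6).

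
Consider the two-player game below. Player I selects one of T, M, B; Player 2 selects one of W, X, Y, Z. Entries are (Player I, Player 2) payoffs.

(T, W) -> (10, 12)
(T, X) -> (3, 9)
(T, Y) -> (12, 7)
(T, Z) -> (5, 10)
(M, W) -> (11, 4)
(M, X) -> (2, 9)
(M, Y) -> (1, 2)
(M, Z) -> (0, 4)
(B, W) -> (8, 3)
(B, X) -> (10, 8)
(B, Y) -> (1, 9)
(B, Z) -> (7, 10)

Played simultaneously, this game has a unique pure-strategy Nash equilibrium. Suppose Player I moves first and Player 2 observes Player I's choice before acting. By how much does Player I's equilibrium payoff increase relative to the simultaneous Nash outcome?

Player 2 best-responds to each possible Player I move:
- T → Player 2 plays W (best of 12, 9, 7, 10); Player I gets 10.
- M → Player 2 plays X (best of 4, 9, 2, 4); Player I gets 2.
- B → Player 2 plays Z (best of 3, 8, 9, 10); Player I gets 7.
Player I's induced payoffs are 10, 2, 7, so Player I commits to T. Subgame-perfect outcome: (T, W) with payoffs (10, 12).
For the simultaneous game, intersect best replies.
Player I's best replies: W→M; X→B; Y→T; Z→B.
Player 2's best replies: T→W; M→X; B→Z.
Only (B, Z) has each player best-responding; Nash payoffs (7, 10).
Player I's commitment gain: 10 − 7 = 3.

3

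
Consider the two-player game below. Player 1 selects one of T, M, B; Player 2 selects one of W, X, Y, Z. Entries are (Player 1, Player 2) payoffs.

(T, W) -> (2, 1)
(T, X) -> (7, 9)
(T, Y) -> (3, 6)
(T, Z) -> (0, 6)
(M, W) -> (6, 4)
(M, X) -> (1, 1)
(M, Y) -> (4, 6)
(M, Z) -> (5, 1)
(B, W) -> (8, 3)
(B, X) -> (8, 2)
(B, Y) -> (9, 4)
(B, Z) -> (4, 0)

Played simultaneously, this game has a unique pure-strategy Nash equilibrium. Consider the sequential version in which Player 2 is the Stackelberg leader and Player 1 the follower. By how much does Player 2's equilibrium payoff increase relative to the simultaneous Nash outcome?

Work backward from Player 1's decision.
- W: BR = B, leader payoff 3.
- X: BR = B, leader payoff 2.
- Y: BR = B, leader payoff 4.
- Z: BR = M, leader payoff 1.
Among 3, 2, 4, 1, the best is 4 at Y. Subgame-perfect outcome: (B, Y) with payoffs (9, 4).
Under simultaneous play:
Player 1's best replies: W→B; X→B; Y→B; Z→M.
Player 2's best replies: T→X; M→Y; B→Y.
Only (B, Y) has each player best-responding; Nash payoffs (9, 4).
Player 2's commitment gain: 4 − 4 = 0.

0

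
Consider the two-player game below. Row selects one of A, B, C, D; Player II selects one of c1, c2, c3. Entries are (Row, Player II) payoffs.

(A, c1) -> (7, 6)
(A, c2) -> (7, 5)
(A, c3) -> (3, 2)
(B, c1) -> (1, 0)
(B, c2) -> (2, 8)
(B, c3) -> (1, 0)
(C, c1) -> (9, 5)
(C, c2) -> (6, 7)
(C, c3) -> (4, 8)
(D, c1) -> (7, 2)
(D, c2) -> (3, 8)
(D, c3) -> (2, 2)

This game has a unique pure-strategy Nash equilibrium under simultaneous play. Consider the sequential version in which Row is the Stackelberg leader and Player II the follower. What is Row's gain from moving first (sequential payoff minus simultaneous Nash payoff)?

3

Backward induction with Row moving first.
- A: BR = c1, leader payoff 7.
- B: BR = c2, leader payoff 2.
- C: BR = c3, leader payoff 4.
- D: BR = c2, leader payoff 3.
Row's induced payoffs are 7, 2, 4, 3, so Row commits to A. Subgame-perfect outcome: (A, c1) with payoffs (7, 6).
Under simultaneous play:
Row's best replies: c1→C; c2→A; c3→C.
Player II's best replies: A→c1; B→c2; C→c3; D→c2.
Only (C, c3) has each player best-responding; Nash payoffs (4, 8).
Row's commitment gain: 7 − 4 = 3.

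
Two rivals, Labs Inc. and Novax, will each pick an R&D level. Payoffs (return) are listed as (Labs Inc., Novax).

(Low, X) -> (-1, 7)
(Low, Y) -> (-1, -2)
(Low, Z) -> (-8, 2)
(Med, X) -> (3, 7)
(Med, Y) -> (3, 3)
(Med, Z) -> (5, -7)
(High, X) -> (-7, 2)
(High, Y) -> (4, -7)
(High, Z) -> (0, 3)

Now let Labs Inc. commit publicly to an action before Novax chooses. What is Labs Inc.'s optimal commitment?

Work backward from Novax's decision.
- Low: BR = X, leader payoff -1.
- Med: BR = X, leader payoff 3.
- High: BR = Z, leader payoff 0.
Maximizing over -1, 3, 0, Labs Inc. chooses Med. Subgame-perfect outcome: (Med, X) with payoffs (3, 7).

Med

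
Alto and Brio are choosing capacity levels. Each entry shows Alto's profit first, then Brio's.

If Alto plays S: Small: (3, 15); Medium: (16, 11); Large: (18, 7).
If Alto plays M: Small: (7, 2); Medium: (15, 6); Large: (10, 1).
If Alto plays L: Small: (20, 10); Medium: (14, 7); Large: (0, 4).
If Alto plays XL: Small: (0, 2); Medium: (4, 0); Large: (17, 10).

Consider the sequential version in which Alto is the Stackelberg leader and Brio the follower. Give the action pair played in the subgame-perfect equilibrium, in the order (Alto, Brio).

(L, Small)

Work backward from Brio's decision.
- S → Brio plays Small (best of 15, 11, 7); Alto gets 3.
- M → Brio plays Medium (best of 2, 6, 1); Alto gets 15.
- L → Brio plays Small (best of 10, 7, 4); Alto gets 20.
- XL → Brio plays Large (best of 2, 0, 10); Alto gets 17.
Among 3, 15, 20, 17, the best is 20 at L. Subgame-perfect outcome: (L, Small) with payoffs (20, 10).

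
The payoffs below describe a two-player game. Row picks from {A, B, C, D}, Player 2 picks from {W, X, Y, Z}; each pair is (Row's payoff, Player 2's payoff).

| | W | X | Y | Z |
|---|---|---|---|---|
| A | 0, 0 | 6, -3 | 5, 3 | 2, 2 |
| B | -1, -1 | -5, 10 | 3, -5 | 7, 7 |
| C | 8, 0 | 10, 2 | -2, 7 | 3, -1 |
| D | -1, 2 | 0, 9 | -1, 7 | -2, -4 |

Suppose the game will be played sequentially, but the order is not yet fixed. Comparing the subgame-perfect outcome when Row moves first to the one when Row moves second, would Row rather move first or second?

second

If Row leads: Player 2's best replies are A→Y, B→X, C→Y, D→X; Row's induced payoffs 5, -5, -2, 0; outcome (A, Y), payoffs (5, 3).
If Player 2 leads: Row's best replies are W→C, X→C, Y→A, Z→B; Player 2's induced payoffs 0, 2, 3, 7; outcome (B, Z), payoffs (7, 7).
Row gets 5 moving first and 7 moving second, so Row prefers to move second.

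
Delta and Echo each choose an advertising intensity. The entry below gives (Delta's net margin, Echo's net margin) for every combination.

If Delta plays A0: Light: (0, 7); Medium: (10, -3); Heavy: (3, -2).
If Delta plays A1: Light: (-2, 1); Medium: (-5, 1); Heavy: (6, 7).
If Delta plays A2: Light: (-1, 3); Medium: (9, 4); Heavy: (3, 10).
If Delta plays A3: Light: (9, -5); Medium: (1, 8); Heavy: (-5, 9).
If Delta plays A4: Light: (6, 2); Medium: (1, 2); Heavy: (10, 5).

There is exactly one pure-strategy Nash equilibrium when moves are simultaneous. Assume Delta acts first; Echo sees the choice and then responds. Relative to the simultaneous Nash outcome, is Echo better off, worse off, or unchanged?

Work backward from Echo's decision.
- A0 → Echo plays Light (best of 7, -3, -2); Delta gets 0.
- A1 → Echo plays Heavy (best of 1, 1, 7); Delta gets 6.
- A2 → Echo plays Heavy (best of 3, 4, 10); Delta gets 3.
- A3 → Echo plays Heavy (best of -5, 8, 9); Delta gets -5.
- A4 → Echo plays Heavy (best of 2, 2, 5); Delta gets 10.
Among 0, 6, 3, -5, 10, the best is 10 at A4. Subgame-perfect outcome: (A4, Heavy) with payoffs (10, 5).
For the simultaneous game, intersect best replies.
Delta's best replies: Light→A3; Medium→A0; Heavy→A4.
Echo's best replies: A0→Light; A1→Heavy; A2→Heavy; A3→Heavy; A4→Heavy.
Only (A4, Heavy) has each player best-responding; Nash payoffs (10, 5).
Echo earns 5 sequentially versus 5 at the Nash outcome: unchanged.

unchanged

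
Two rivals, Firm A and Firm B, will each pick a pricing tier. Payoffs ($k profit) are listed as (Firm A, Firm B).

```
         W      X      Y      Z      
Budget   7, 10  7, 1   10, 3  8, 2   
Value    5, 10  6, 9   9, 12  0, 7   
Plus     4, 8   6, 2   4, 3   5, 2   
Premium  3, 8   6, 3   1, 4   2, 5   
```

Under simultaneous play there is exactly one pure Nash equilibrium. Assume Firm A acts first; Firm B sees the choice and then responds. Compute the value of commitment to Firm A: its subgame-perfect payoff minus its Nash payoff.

Solve by backward induction (Firm A leads).
- Budget: BR = W, leader payoff 7.
- Value: BR = Y, leader payoff 9.
- Plus: BR = W, leader payoff 4.
- Premium: BR = W, leader payoff 3.
Firm A's induced payoffs are 7, 9, 4, 3, so Firm A commits to Value. Subgame-perfect outcome: (Value, Y) with payoffs (9, 12).
Now find the simultaneous Nash equilibrium.
Firm A's best replies: W→Budget; X→Budget; Y→Budget; Z→Budget.
Firm B's best replies: Budget→W; Value→Y; Plus→W; Premium→W.
The unique mutual best reply is (Budget, W), giving (7, 10).
Firm A's commitment gain: 9 − 7 = 2.

2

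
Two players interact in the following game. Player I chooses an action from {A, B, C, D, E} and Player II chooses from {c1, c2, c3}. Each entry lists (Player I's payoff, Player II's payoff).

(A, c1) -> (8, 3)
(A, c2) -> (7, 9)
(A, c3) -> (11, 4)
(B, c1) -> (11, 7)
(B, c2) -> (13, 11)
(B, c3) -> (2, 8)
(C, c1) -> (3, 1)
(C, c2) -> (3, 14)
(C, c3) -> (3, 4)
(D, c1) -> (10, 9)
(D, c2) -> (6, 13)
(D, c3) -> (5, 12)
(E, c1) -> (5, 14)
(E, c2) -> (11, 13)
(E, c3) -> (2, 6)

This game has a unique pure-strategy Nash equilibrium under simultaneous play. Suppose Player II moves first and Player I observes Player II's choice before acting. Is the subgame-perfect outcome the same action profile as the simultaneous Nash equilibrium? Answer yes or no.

yes

Work backward from Player I's decision.
- c1 → Player I plays B (best of 8, 11, 3, 10, 5); Player II gets 7.
- c2 → Player I plays B (best of 7, 13, 3, 6, 11); Player II gets 11.
- c3 → Player I plays A (best of 11, 2, 3, 5, 2); Player II gets 4.
Maximizing over 7, 11, 4, Player II chooses c2. Subgame-perfect outcome: (B, c2) with payoffs (13, 11).
Now find the simultaneous Nash equilibrium.
Player I's best replies: c1→B; c2→B; c3→A.
Player II's best replies: A→c2; B→c2; C→c2; D→c2; E→c1.
The unique mutual best reply is (B, c2), giving (13, 11).
Sequential outcome (B, c2) coincides with the Nash profile (B, c2).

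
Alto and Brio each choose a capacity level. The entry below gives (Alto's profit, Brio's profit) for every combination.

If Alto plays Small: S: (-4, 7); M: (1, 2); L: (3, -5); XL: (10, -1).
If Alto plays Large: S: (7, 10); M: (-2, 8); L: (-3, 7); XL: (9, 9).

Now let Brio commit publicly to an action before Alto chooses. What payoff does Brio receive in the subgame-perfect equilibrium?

10

Solve by backward induction (Brio leads).
- S: BR = Large, leader payoff 10.
- M: BR = Small, leader payoff 2.
- L: BR = Small, leader payoff -5.
- XL: BR = Small, leader payoff -1.
Maximizing over 10, 2, -5, -1, Brio chooses S. Subgame-perfect outcome: (Large, S) with payoffs (7, 10).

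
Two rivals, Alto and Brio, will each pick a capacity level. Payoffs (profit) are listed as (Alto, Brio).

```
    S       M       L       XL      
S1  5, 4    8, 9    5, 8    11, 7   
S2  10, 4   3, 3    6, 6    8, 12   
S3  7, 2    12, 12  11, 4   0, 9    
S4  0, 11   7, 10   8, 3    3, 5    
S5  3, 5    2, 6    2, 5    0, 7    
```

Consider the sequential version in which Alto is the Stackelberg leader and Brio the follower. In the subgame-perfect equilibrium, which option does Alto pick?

S3

Backward induction with Alto moving first.
- S1 → Brio plays M (best of 4, 9, 8, 7); Alto gets 8.
- S2 → Brio plays XL (best of 4, 3, 6, 12); Alto gets 8.
- S3 → Brio plays M (best of 2, 12, 4, 9); Alto gets 12.
- S4 → Brio plays S (best of 11, 10, 3, 5); Alto gets 0.
- S5 → Brio plays XL (best of 5, 6, 5, 7); Alto gets 0.
Maximizing over 8, 8, 12, 0, 0, Alto chooses S3. Subgame-perfect outcome: (S3, M) with payoffs (12, 12).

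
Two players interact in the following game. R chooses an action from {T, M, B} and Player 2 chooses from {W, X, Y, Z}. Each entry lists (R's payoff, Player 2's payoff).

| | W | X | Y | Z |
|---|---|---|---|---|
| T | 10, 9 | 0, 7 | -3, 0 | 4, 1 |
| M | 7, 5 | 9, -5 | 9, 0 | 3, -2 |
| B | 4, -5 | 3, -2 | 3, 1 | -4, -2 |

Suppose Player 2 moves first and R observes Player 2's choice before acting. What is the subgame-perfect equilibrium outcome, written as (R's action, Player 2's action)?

(T, W)

R best-responds to each possible Player 2 move:
- W: R compares 10, 7, 4 and picks T; Player 2 would get 9.
- X: R compares 0, 9, 3 and picks M; Player 2 would get -5.
- Y: R compares -3, 9, 3 and picks M; Player 2 would get 0.
- Z: R compares 4, 3, -4 and picks T; Player 2 would get 1.
Player 2's induced payoffs are 9, -5, 0, 1, so Player 2 commits to W. Subgame-perfect outcome: (T, W) with payoffs (10, 9).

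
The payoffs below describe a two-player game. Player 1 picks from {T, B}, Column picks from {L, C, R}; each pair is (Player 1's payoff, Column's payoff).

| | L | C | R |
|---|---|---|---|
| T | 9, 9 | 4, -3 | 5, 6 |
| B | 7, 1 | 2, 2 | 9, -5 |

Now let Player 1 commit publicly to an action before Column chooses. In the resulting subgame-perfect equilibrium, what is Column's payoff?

9

Work backward from Column's decision.
- T: Column compares 9, -3, 6 and picks L; Player 1 would get 9.
- B: Column compares 1, 2, -5 and picks C; Player 1 would get 2.
Player 1's induced payoffs are 9, 2, so Player 1 commits to T. Subgame-perfect outcome: (T, L) with payoffs (9, 9).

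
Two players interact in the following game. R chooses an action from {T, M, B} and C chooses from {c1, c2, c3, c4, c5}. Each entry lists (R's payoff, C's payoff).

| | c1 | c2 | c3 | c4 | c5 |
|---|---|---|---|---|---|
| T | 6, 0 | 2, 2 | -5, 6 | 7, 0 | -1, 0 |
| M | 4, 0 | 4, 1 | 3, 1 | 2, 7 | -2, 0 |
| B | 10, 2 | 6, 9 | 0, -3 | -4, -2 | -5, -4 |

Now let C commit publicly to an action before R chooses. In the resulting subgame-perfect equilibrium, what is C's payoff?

Work backward from R's decision.
- c1 → R plays B (best of 6, 4, 10); C gets 2.
- c2 → R plays B (best of 2, 4, 6); C gets 9.
- c3 → R plays M (best of -5, 3, 0); C gets 1.
- c4 → R plays T (best of 7, 2, -4); C gets 0.
- c5 → R plays T (best of -1, -2, -5); C gets 0.
Among 2, 9, 1, 0, 0, the best is 9 at c2. Subgame-perfect outcome: (B, c2) with payoffs (6, 9).

9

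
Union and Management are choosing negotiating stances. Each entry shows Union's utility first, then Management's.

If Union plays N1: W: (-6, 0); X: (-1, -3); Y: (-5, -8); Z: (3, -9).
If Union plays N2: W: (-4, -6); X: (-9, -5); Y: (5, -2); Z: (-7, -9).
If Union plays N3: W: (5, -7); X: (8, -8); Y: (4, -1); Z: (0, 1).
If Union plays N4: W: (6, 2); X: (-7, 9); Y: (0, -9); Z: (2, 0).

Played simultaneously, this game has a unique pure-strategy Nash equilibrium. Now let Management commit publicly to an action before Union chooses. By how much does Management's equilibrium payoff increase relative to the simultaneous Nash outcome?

Backward induction with Management moving first.
- W: Union compares -6, -4, 5, 6 and picks N4; Management would get 2.
- X: Union compares -1, -9, 8, -7 and picks N3; Management would get -8.
- Y: Union compares -5, 5, 4, 0 and picks N2; Management would get -2.
- Z: Union compares 3, -7, 0, 2 and picks N1; Management would get -9.
Management's induced payoffs are 2, -8, -2, -9, so Management commits to W. Subgame-perfect outcome: (N4, W) with payoffs (6, 2).
Under simultaneous play:
Union's best replies: W→N4; X→N3; Y→N2; Z→N1.
Management's best replies: N1→W; N2→Y; N3→Z; N4→X.
Only (N2, Y) has each player best-responding; Nash payoffs (5, -2).
Management's commitment gain: 2 − -2 = 4.

4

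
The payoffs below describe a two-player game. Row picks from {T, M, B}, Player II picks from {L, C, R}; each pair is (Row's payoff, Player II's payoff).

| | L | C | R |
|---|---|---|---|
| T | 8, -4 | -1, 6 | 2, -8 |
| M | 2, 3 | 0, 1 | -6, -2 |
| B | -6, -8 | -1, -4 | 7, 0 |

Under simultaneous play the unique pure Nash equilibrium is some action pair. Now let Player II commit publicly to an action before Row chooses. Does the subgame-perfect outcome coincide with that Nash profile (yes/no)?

no

Solve by backward induction (Player II leads).
- L: BR = T, leader payoff -4.
- C: BR = M, leader payoff 1.
- R: BR = B, leader payoff 0.
Player II's induced payoffs are -4, 1, 0, so Player II commits to C. Subgame-perfect outcome: (M, C) with payoffs (0, 1).
Under simultaneous play:
Row's best replies: L→T; C→M; R→B.
Player II's best replies: T→C; M→L; B→R.
The unique mutual best reply is (B, R), giving (7, 0).
Sequential outcome (M, C) differs from the Nash profile (B, R).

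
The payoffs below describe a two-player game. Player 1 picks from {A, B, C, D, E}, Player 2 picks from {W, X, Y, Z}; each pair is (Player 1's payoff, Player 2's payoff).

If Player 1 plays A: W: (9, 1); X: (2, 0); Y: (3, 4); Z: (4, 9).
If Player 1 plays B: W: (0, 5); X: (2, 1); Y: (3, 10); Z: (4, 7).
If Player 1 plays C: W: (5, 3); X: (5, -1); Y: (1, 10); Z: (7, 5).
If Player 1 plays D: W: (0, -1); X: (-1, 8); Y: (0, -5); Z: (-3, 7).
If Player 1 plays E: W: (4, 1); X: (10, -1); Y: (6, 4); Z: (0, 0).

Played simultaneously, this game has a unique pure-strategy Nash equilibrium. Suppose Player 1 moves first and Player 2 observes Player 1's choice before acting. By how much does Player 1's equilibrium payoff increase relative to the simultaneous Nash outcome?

Solve by backward induction (Player 1 leads).
- A: BR = Z, leader payoff 4.
- B: BR = Y, leader payoff 3.
- C: BR = Y, leader payoff 1.
- D: BR = X, leader payoff -1.
- E: BR = Y, leader payoff 6.
Among 4, 3, 1, -1, 6, the best is 6 at E. Subgame-perfect outcome: (E, Y) with payoffs (6, 4).
For the simultaneous game, intersect best replies.
Player 1's best replies: W→A; X→E; Y→E; Z→C.
Player 2's best replies: A→Z; B→Y; C→Y; D→X; E→Y.
The unique mutual best reply is (E, Y), giving (6, 4).
Player 1's commitment gain: 6 − 6 = 0.

0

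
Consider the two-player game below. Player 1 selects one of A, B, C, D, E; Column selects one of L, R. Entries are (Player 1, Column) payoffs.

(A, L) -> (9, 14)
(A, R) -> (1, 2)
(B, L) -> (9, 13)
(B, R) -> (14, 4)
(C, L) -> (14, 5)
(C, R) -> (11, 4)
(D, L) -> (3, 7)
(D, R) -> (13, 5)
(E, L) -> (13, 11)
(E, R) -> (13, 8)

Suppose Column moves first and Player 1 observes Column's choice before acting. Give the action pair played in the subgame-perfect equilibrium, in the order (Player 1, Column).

(C, L)

Player 1 best-responds to each possible Column move:
- L: BR = C, leader payoff 5.
- R: BR = B, leader payoff 4.
Column's induced payoffs are 5, 4, so Column commits to L. Subgame-perfect outcome: (C, L) with payoffs (14, 5).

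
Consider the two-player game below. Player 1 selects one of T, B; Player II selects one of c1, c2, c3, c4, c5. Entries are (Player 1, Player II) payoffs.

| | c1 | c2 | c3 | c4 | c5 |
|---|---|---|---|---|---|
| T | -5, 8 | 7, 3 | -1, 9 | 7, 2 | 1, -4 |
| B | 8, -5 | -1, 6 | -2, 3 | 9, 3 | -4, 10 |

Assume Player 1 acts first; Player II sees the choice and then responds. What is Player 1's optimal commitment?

Player II best-responds to each possible Player 1 move:
- T → Player II plays c3 (best of 8, 3, 9, 2, -4); Player 1 gets -1.
- B → Player II plays c5 (best of -5, 6, 3, 3, 10); Player 1 gets -4.
Among -1, -4, the best is -1 at T. Subgame-perfect outcome: (T, c3) with payoffs (-1, 9).

T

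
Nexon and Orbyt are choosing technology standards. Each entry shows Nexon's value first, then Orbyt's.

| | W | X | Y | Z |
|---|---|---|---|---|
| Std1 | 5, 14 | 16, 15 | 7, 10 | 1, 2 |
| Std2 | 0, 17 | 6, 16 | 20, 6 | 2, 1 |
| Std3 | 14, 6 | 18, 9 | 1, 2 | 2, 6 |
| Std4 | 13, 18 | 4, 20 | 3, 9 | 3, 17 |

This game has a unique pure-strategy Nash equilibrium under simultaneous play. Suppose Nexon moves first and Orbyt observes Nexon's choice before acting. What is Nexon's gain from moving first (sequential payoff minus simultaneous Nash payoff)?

Backward induction with Nexon moving first.
- Std1 → Orbyt plays X (best of 14, 15, 10, 2); Nexon gets 16.
- Std2 → Orbyt plays W (best of 17, 16, 6, 1); Nexon gets 0.
- Std3 → Orbyt plays X (best of 6, 9, 2, 6); Nexon gets 18.
- Std4 → Orbyt plays X (best of 18, 20, 9, 17); Nexon gets 4.
Nexon's induced payoffs are 16, 0, 18, 4, so Nexon commits to Std3. Subgame-perfect outcome: (Std3, X) with payoffs (18, 9).
Now find the simultaneous Nash equilibrium.
Nexon's best replies: W→Std3; X→Std3; Y→Std2; Z→Std4.
Orbyt's best replies: Std1→X; Std2→W; Std3→X; Std4→X.
The unique mutual best reply is (Std3, X), giving (18, 9).
Nexon's commitment gain: 18 − 18 = 0.

0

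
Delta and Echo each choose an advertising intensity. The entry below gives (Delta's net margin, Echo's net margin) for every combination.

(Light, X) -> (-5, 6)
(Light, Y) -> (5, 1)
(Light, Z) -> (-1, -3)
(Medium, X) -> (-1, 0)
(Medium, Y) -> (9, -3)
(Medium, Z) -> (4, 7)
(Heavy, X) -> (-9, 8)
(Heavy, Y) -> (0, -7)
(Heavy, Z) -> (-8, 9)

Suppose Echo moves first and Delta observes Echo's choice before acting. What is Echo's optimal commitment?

Delta best-responds to each possible Echo move:
- X: Delta compares -5, -1, -9 and picks Medium; Echo would get 0.
- Y: Delta compares 5, 9, 0 and picks Medium; Echo would get -3.
- Z: Delta compares -1, 4, -8 and picks Medium; Echo would get 7.
Echo's induced payoffs are 0, -3, 7, so Echo commits to Z. Subgame-perfect outcome: (Medium, Z) with payoffs (4, 7).

Z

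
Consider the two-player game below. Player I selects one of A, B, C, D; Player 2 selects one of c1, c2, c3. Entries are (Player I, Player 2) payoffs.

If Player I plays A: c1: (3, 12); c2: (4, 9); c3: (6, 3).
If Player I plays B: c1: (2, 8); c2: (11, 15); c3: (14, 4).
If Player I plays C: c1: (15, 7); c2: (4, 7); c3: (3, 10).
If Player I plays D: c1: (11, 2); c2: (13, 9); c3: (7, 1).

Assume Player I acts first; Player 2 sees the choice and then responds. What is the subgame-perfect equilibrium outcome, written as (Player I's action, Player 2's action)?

(D, c2)

Solve by backward induction (Player I leads).
- A: BR = c1, leader payoff 3.
- B: BR = c2, leader payoff 11.
- C: BR = c3, leader payoff 3.
- D: BR = c2, leader payoff 13.
Among 3, 11, 3, 13, the best is 13 at D. Subgame-perfect outcome: (D, c2) with payoffs (13, 9).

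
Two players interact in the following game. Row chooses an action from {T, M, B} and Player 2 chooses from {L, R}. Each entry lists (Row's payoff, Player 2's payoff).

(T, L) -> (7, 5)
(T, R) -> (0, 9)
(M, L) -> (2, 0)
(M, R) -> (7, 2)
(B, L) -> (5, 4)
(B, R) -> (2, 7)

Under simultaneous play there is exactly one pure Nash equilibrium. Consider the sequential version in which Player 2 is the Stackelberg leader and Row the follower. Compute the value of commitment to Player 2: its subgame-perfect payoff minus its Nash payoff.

Solve by backward induction (Player 2 leads).
- L: Row compares 7, 2, 5 and picks T; Player 2 would get 5.
- R: Row compares 0, 7, 2 and picks M; Player 2 would get 2.
Player 2's induced payoffs are 5, 2, so Player 2 commits to L. Subgame-perfect outcome: (T, L) with payoffs (7, 5).
Under simultaneous play:
Row's best replies: L→T; R→M.
Player 2's best replies: T→R; M→R; B→R.
Only (M, R) has each player best-responding; Nash payoffs (7, 2).
Player 2's commitment gain: 5 − 2 = 3.

3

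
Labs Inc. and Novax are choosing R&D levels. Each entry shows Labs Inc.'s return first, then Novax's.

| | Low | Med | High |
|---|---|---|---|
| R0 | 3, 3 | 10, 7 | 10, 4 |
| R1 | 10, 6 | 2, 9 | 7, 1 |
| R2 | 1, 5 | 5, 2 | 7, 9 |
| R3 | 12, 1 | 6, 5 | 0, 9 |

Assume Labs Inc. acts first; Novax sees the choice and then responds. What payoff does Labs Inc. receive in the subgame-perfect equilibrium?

Solve by backward induction (Labs Inc. leads).
- R0: Novax compares 3, 7, 4 and picks Med; Labs Inc. would get 10.
- R1: Novax compares 6, 9, 1 and picks Med; Labs Inc. would get 2.
- R2: Novax compares 5, 2, 9 and picks High; Labs Inc. would get 7.
- R3: Novax compares 1, 5, 9 and picks High; Labs Inc. would get 0.
Labs Inc.'s induced payoffs are 10, 2, 7, 0, so Labs Inc. commits to R0. Subgame-perfect outcome: (R0, Med) with payoffs (10, 7).

10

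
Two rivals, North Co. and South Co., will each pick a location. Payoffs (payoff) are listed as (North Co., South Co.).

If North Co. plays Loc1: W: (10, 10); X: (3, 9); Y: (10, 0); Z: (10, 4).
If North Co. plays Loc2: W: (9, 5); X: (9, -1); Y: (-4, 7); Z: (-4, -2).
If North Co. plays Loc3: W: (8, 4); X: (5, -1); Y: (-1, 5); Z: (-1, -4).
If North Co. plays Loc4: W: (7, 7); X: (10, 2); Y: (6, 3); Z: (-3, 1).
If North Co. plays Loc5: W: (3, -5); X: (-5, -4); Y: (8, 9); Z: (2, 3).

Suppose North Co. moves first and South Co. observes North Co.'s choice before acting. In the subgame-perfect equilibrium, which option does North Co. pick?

Backward induction with North Co. moving first.
- Loc1: BR = W, leader payoff 10.
- Loc2: BR = Y, leader payoff -4.
- Loc3: BR = Y, leader payoff -1.
- Loc4: BR = W, leader payoff 7.
- Loc5: BR = Y, leader payoff 8.
Maximizing over 10, -4, -1, 7, 8, North Co. chooses Loc1. Subgame-perfect outcome: (Loc1, W) with payoffs (10, 10).

Loc1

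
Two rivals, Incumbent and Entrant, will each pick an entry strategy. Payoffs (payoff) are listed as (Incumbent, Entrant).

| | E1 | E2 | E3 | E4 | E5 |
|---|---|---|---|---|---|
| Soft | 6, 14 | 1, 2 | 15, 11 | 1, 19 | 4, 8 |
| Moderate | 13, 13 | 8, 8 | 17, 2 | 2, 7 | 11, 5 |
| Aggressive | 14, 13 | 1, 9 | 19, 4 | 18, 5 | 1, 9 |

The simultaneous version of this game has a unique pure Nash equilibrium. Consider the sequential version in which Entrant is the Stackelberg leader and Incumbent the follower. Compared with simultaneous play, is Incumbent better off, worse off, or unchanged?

Solve by backward induction (Entrant leads).
- E1: BR = Aggressive, leader payoff 13.
- E2: BR = Moderate, leader payoff 8.
- E3: BR = Aggressive, leader payoff 4.
- E4: BR = Aggressive, leader payoff 5.
- E5: BR = Moderate, leader payoff 5.
Entrant's induced payoffs are 13, 8, 4, 5, 5, so Entrant commits to E1. Subgame-perfect outcome: (Aggressive, E1) with payoffs (14, 13).
For the simultaneous game, intersect best replies.
Incumbent's best replies: E1→Aggressive; E2→Moderate; E3→Aggressive; E4→Aggressive; E5→Moderate.
Entrant's best replies: Soft→E4; Moderate→E1; Aggressive→E1.
The unique mutual best reply is (Aggressive, E1), giving (14, 13).
Incumbent earns 14 sequentially versus 14 at the Nash outcome: unchanged.

unchanged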